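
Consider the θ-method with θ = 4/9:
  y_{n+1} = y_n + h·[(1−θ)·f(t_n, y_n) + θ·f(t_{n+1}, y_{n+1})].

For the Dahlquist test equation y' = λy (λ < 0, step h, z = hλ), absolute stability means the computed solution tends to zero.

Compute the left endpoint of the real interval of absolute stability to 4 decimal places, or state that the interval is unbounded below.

On y'=λy, z=hλ:
  y_{n+1} = y_n + z·[5/9·y_n + 4/9·y_{n+1}] ⇒ (1 − 4/9z)y_{n+1} = (1 + 5/9z)y_n
  ⇒ R(z) = (1 + 5/9z)/(1 − 4/9z).

Solve |R(x)|<1 on ℝ⁻.
x=-1.47: |R|=0.1109
R=−1: 1+5/9x = −1+4/9x ⇒ -1/9x=2 ⇒ x=2/(-1/9)=-18.0000
Confirm numerically:
  x=-17.152: |R|=0.98907 <1
  x=-17.054: |R|=0.98775 <1
  x=-16.818: |R|=0.98450 <1
  x=-12.637: |R|=0.90994 <1
  x=-18.590: |R|=1.00708 >1
  x=-18.484: |R|=1.00584 >1
  x=-18.473: |R|=1.00571 >1
Interval (-18.0000, 0).

z* = -18.0000.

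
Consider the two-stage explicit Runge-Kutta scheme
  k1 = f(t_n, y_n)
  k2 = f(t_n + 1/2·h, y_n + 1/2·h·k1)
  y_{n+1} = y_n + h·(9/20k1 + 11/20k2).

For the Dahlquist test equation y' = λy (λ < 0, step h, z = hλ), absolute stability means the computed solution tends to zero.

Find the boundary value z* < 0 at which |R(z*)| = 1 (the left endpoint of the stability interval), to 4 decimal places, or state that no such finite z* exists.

Test eqn y'=λy, z=hλ:
  k1=λy_n ⇒ h·k1=z·y_n;  k2=λ(1+1/2z)y_n ⇒ h·k2=z(1+1/2z)y_n
  y_{n+1}/y_n = 1 + 9/20z + 11/20z(1+1/2z) = 1 + z + 11/40z²
  ⇒ R(z) = 1 + z + 11/40z².

Solve |R(x)|<1 on ℝ⁻.
x=-0.48: |R|=0.5834
R=1: x+11/40x²=0 ⇒ x=−40/11=-3.6364; min R=1−1/(4·11/40)=0.0909>−1
Confirm numerically:
  x=-3.336: |R|=0.72445 <1
  x=-2.440: |R|=0.19724 <1
  x=-1.757: |R|=0.09194 <1
  x=-1.595: |R|=0.10461 <1
  x=-4.159: |R|=1.59775 >1
  x=-3.725: |R|=1.09080 >1
So |R|<1 on (-3.6364, 0).

z* = -3.6364.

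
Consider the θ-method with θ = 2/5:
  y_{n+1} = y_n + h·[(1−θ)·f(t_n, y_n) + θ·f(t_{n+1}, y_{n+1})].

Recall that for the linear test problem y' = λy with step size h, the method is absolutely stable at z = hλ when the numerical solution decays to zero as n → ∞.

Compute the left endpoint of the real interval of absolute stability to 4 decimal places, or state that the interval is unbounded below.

left endpoint -10.0000.

Set f=λy, z=hλ:
  y_{n+1} = y_n + z·[3/5·y_n + 2/5·y_{n+1}] ⇒ (1 − 2/5z)y_{n+1} = (1 + 3/5z)y_n
  ⇒ R(z) = (1 + 3/5z)/(1 − 2/5z).

Boundary: |R(x)|=1, x<0.
x=-1.74: |R|=0.0259
R=−1: 1+3/5x = −1+2/5x ⇒ -1/5x=2 ⇒ x=2/(-1/5)=-10.0000
Confirm numerically:
  x=-9.719: |R|=0.98850 <1
  x=-8.143: |R|=0.91276 <1
  x=-7.555: |R|=0.87842 <1
  x=-6.933: |R|=0.83743 <1
  x=-10.439: |R|=1.01696 >1
  x=-10.046: |R|=1.00183 >1
So |R|<1 on (-10.0000, 0).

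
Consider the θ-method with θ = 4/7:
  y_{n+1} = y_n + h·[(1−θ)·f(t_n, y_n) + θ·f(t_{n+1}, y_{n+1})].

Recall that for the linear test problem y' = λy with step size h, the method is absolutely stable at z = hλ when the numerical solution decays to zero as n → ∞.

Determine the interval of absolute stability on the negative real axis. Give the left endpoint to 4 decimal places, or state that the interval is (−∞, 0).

unbounded; (−∞, 0).

Test eqn y'=λy, z=hλ:
  y_{n+1} = y_n + z·[3/7·y_n + 4/7·y_{n+1}] ⇒ (1 − 4/7z)y_{n+1} = (1 + 3/7z)y_n
  Hence R(z) = (1 + 3/7z)/(1 − 4/7z).

Need |R(x)|<1, x<0.
x=-1.48: |R|=0.1981
x=-2: |R|=0.0667
x=-10: |R|=0.4894
x=-100: |R|=0.7199
θ=4/7≥1/2 ⇒ |1+3/7x|<|1−4/7x| ∀x<0 ⇒ interval (−∞,0).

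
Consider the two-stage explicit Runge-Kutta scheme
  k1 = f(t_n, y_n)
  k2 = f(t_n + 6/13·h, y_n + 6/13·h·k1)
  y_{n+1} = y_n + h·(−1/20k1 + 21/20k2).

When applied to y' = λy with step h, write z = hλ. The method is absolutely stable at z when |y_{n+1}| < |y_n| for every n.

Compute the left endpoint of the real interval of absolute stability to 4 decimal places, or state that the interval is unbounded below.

With y'=λy (z=hλ):
  k1=λy_n ⇒ h·k1=z·y_n;  k2=λ(1+6/13z)y_n ⇒ h·k2=z(1+6/13z)y_n
  y_{n+1}/y_n = 1 − 1/20z + 21/20z(1+6/13z) = 1 + z + 63/130z²
  so R(z) = 1 + z + 63/130z².

Solve |R(x)|<1 on ℝ⁻.
x=-1.24: |R|=0.5051
R=1: x+63/130x²=0 ⇒ x=−130/63=-2.0635; min R=1−1/(4·63/130)=0.4841>−1
Confirm numerically:
  x=-1.835: |R|=0.79681 <1
  x=-1.748: |R|=0.73274 <1
  x=-1.301: |R|=0.51926 <1
  x=-2.556: |R|=1.61006 >1
  x=-2.350: |R|=1.32629 >1
  x=-2.134: |R|=1.07292 >1
Interval (-2.0635, 0).

left endpoint -2.0635.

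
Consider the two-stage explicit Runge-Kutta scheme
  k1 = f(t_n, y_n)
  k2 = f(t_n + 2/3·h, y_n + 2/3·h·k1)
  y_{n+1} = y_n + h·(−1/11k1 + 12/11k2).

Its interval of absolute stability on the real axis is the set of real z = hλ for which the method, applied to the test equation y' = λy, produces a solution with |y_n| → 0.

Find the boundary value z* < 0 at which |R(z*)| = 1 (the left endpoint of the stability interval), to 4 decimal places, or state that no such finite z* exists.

Test eqn y'=λy, z=hλ:
  k1=λy_n ⇒ h·k1=z·y_n;  k2=λ(1+2/3z)y_n ⇒ h·k2=z(1+2/3z)y_n
  y_{n+1}/y_n = 1 − 1/11z + 12/11z(1+2/3z) = 1 + z + 8/11z²
  R(z) = 1 + z + 8/11z².

Need |R(x)|<1, x<0.
x=-1.15: |R|=0.8118
R=1: x+8/11x²=0 ⇒ x=−11/8=-1.3750; min R=1−1/(4·8/11)=0.6562>−1
Confirm numerically:
  x=-1.351: |R|=0.97642 <1
  x=-1.037: |R|=0.74509 <1
  x=-0.623: |R|=0.65928 <1
  x=-1.747: |R|=1.47264 >1
  x=-1.661: |R|=1.34549 >1
So |R|<1 on (-1.3750, 0).

left endpoint -1.3750.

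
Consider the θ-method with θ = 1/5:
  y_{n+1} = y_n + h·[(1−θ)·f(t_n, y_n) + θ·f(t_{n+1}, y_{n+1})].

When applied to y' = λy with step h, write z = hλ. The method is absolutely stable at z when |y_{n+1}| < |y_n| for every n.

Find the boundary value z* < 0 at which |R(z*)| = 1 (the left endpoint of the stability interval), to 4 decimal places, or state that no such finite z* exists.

On y'=λy, z=hλ:
  y_{n+1} = y_n + z·[4/5·y_n + 1/5·y_{n+1}] ⇒ (1 − 1/5z)y_{n+1} = (1 + 4/5z)y_n
  Hence R(z) = (1 + 4/5z)/(1 − 1/5z).

Boundary: |R(x)|=1, x<0.
x=-1.12: |R|=0.0850
R=−1: 1+4/5x = −1+1/5x ⇒ -3/5x=2 ⇒ x=2/(-3/5)=-3.3333
Confirm numerically:
  x=-1.806: |R|=0.32677 <1
  x=-1.603: |R|=0.21384 <1
  x=-1.432: |R|=0.11318 <1
  x=-3.440: |R|=1.03791 >1
  x=-3.402: |R|=1.02452 >1
  x=-3.362: |R|=1.01028 >1
So |R|<1 on (-3.3333, 0).

z* = -3.3333.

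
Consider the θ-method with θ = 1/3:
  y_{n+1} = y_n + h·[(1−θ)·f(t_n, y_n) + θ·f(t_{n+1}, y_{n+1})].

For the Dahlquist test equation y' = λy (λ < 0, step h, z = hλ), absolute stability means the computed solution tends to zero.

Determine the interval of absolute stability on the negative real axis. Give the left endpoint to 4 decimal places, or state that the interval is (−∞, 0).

Set f=λy, z=hλ:
  y_{n+1} = y_n + z·[2/3·y_n + 1/3·y_{n+1}] ⇒ (1 − 1/3z)y_{n+1} = (1 + 2/3z)y_n
  so R(z) = (1 + 2/3z)/(1 − 1/3z).

Solve |R(x)|<1 on ℝ⁻.
x=-0.95: |R|=0.2785
R=−1: 1+2/3x = −1+1/3x ⇒ -1/3x=2 ⇒ x=2/(-1/3)=-6.0000
Confirm numerically:
  x=-5.026: |R|=0.87864 <1
  x=-3.062: |R|=0.51534 <1
  x=-2.421: |R|=0.33979 <1
  x=-6.110: |R|=1.01207 >1
  x=-6.039: |R|=1.00431 >1
Stable set (-6.0000, 0).

(-6.0000, 0).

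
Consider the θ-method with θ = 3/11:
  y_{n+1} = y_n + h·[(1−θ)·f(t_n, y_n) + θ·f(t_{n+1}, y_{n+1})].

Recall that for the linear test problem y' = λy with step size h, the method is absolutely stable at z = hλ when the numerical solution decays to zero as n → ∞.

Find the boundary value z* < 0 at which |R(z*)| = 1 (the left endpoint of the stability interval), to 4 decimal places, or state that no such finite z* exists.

With y'=λy (z=hλ):
  y_{n+1} = y_n + z·[8/11·y_n + 3/11·y_{n+1}] ⇒ (1 − 3/11z)y_{n+1} = (1 + 8/11z)y_n
  ⇒ R(z) = (1 + 8/11z)/(1 − 3/11z).

Boundary: |R(x)|=1, x<0.
x=-1.57: |R|=0.0993
R=−1: 1+8/11x = −1+3/11x ⇒ -5/11x=2 ⇒ x=2/(-5/11)=-4.4000
Confirm numerically:
  x=-4.048: |R|=0.92395 <1
  x=-3.909: |R|=0.89198 <1
  x=-3.666: |R|=0.83317 <1
  x=-2.818: |R|=0.59340 <1
  x=-4.749: |R|=1.06912 >1
  x=-4.737: |R|=1.06684 >1
Stable set (-4.4000, 0).

left endpoint -4.4000.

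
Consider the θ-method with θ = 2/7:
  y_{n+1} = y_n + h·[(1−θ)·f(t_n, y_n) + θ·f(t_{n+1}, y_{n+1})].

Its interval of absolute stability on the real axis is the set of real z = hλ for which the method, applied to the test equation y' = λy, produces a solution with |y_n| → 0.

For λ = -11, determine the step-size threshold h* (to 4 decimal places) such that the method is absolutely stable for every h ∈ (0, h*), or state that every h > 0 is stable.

(-4.6667,0); λ=-11 ⇒ h* = (14/3)/11 = 0.4242.

With y'=λy (z=hλ):
  y_{n+1} = y_n + z·[5/7·y_n + 2/7·y_{n+1}] ⇒ (1 − 2/7z)y_{n+1} = (1 + 5/7z)y_n
  R(z) = (1 + 5/7z)/(1 − 2/7z).

Find x<0 with |R(x)|<1.
x=-0.57: |R|=0.5098
R=−1: 1+5/7x = −1+2/7x ⇒ -3/7x=2 ⇒ x=2/(-3/7)=-4.6667
Confirm numerically:
  x=-2.870: |R|=0.57692 <1
  x=-2.711: |R|=0.52769 <1
  x=-2.609: |R|=0.49476 <1
  x=-5.097: |R|=1.07508 >1
  x=-5.053: |R|=1.06775 >1
  x=-4.925: |R|=1.04599 >1
Stable set (-4.6667, 0).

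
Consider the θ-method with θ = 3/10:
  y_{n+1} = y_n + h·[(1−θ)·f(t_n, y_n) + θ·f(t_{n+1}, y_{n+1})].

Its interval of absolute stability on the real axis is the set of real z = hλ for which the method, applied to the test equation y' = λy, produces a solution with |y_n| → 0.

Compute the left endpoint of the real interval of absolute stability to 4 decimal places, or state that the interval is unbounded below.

With y'=λy (z=hλ):
  y_{n+1} = y_n + z·[7/10·y_n + 3/10·y_{n+1}] ⇒ (1 − 3/10z)y_{n+1} = (1 + 7/10z)y_n
  so R(z) = (1 + 7/10z)/(1 − 3/10z).

Solve |R(x)|<1 on ℝ⁻.
x=-0.42: |R|=0.6270
R=−1: 1+7/10x = −1+3/10x ⇒ -2/5x=2 ⇒ x=2/(-2/5)=-5.0000
Confirm numerically:
  x=-4.529: |R|=0.92013 <1
  x=-3.640: |R|=0.73996 <1
  x=-2.754: |R|=0.50805 <1
  x=-5.575: |R|=1.08606 >1
  x=-5.324: |R|=1.04990 >1
  x=-5.241: |R|=1.03748 >1
Interval (-5.0000, 0).

z* = -5.0000.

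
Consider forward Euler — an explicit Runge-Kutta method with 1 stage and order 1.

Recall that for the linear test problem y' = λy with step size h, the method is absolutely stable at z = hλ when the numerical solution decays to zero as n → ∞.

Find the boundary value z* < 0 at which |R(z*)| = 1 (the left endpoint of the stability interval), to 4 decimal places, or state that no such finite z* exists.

With y'=λy (z=hλ):
  order 1, 1-stage ⇒ R(z)=1+z
  (e.g. R(-0.56)=0.44000, |R|=0.44000)

Boundary: |R(x)|=1, x<0.
x=-0.56: |R|=0.4400
|R(-2.21)|=1.2100 |R(-1.83)|=0.8300 |R(-1.75)|=0.7500
Bisect:
  x_lo=-2.7554 |R|=1.7554  x_hi=-0.2063 |R|=0.7937
  mid=-1.48083 |R|=0.48083 →hi
  mid=-2.11809 |R|=1.11809 →lo
  mid=-1.79946 |R|=0.79946 →hi
  mid=-1.95878 |R|=0.95878 →hi
  mid=-2.03843 |R|=1.03843 →lo
  mid=-1.99861 |R|=0.99861 →hi
  mid=-2.01852 |R|=1.01852 →lo
  mid=-2.00856 |R|=1.00856 →lo
  ...
  [-2.00001,-1.99985] ⇒ x*=-2.0000
So |R|<1 on (-2.0000, 0).

z* = -2.0000.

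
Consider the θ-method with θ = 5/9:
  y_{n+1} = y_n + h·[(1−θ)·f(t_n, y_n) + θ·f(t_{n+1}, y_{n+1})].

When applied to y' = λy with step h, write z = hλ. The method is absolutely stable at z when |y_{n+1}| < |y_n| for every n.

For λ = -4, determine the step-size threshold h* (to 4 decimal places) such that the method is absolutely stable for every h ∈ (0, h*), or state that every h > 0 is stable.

Test eqn y'=λy, z=hλ:
  y_{n+1} = y_n + z·[4/9·y_n + 5/9·y_{n+1}] ⇒ (1 − 5/9z)y_{n+1} = (1 + 4/9z)y_n
  R(z) = (1 + 4/9z)/(1 − 5/9z).

Boundary: |R(x)|=1, x<0.
x=-0.91: |R|=0.3956
x=-2: |R|=0.0526
x=-10: |R|=0.5254
x=-100: |R|=0.7682
θ=5/9≥1/2 ⇒ |1+4/9x|<|1−5/9x| ∀x<0 ⇒ stable on all of ℝ⁻.

unbounded; (−∞, 0). Any h>0 works for λ=-4.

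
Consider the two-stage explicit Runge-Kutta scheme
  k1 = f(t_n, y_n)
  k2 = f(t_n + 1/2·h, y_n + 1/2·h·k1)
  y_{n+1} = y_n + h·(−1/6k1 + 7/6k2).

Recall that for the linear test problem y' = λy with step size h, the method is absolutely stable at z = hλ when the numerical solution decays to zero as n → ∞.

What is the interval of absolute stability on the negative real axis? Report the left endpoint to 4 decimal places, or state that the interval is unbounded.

z∈(-1.7143,0).

With y'=λy (z=hλ):
  k1=λy_n ⇒ h·k1=z·y_n;  k2=λ(1+1/2z)y_n ⇒ h·k2=z(1+1/2z)y_n
  y_{n+1}/y_n = 1 − 1/6z + 7/6z(1+1/2z) = 1 + z + 7/12z²
  ⇒ R(z) = 1 + z + 7/12z².

Find x<0 with |R(x)|<1.
x=-0.58: |R|=0.6162
R=1: x+7/12x²=0 ⇒ x=−12/7=-1.7143; min R=1−1/(4·7/12)=0.5714>−1
Confirm numerically:
  x=-1.136: |R|=0.61679 <1
  x=-1.126: |R|=0.61359 <1
  x=-1.113: |R|=0.60962 <1
  x=-2.018: |R|=1.35752 >1
  x=-1.797: |R|=1.08671 >1
  x=-1.753: |R|=1.03959 >1
Stable set (-1.7143, 0).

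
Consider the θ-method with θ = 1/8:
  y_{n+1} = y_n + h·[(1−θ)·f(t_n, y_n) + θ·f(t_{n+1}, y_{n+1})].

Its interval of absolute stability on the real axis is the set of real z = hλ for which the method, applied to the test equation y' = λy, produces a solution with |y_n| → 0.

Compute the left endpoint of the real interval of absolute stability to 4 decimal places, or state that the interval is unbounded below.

left endpoint -2.6667.

Set f=λy, z=hλ:
  y_{n+1} = y_n + z·[7/8·y_n + 1/8·y_{n+1}] ⇒ (1 − 1/8z)y_{n+1} = (1 + 7/8z)y_n
  Hence R(z) = (1 + 7/8z)/(1 − 1/8z).

Boundary: |R(x)|=1, x<0.
x=-0.75: |R|=0.3143
R=−1: 1+7/8x = −1+1/8x ⇒ -3/4x=2 ⇒ x=2/(-3/4)=-2.6667
Confirm numerically:
  x=-2.234: |R|=0.74634 <1
  x=-1.703: |R|=0.40410 <1
  x=-1.293: |R|=0.11310 <1
  x=-2.968: |R|=1.16484 >1
  x=-2.729: |R|=1.03486 >1
Interval (-2.6667, 0).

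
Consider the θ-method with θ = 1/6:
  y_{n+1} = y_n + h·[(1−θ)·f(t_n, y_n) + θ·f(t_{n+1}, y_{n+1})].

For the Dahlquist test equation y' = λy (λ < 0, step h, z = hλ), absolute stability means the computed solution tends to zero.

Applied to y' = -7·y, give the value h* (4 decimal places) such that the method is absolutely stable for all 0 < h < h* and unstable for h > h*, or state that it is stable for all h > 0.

(-3.0000,0); λ=-7 ⇒ h* = (3)/7 = 0.4286.

Set f=λy, z=hλ:
  y_{n+1} = y_n + z·[5/6·y_n + 1/6·y_{n+1}] ⇒ (1 − 1/6z)y_{n+1} = (1 + 5/6z)y_n
  ⇒ R(z) = (1 + 5/6z)/(1 − 1/6z).

Need |R(x)|<1, x<0.
x=-0.59: |R|=0.4628
R=−1: 1+5/6x = −1+1/6x ⇒ -2/3x=2 ⇒ x=2/(-2/3)=-3.0000
Confirm numerically:
  x=-2.891: |R|=0.95096 <1
  x=-2.596: |R|=0.81201 <1
  x=-1.418: |R|=0.14694 <1
  x=-3.457: |R|=1.19330 >1
  x=-3.348: |R|=1.14891 >1
  x=-3.251: |R|=1.10853 >1
Stable set (-3.0000, 0).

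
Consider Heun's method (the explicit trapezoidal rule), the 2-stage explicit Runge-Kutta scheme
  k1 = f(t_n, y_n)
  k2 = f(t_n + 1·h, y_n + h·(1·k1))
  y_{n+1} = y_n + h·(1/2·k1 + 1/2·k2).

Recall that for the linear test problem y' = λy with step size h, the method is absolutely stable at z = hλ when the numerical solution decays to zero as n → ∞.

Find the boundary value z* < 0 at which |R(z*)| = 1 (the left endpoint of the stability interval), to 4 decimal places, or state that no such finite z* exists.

With y'=λy (z=hλ):
  order 2, 2-stage ⇒ R(z)=1+z+z^2/2
  (e.g. R(-0.59)=0.58405, |R|=0.58405)

Solve |R(x)|<1 on ℝ⁻.
x=-0.59: |R|=0.5840
|R(-1.27)|=0.5364 |R(-1.2)|=0.5200 |R(-0.74)|=0.5338
Bisect:
  x_lo=-2.8574 |R|=2.2249  x_hi=-0.2112 |R|=0.8111
  mid=-1.53428 |R|=0.64273 →hi
  mid=-2.19583 |R|=1.21501 →lo
  mid=-1.86506 |R|=0.87416 →hi
  mid=-2.03045 |R|=1.03091 →lo
  mid=-1.94775 |R|=0.94912 →hi
  mid=-1.98910 |R|=0.98916 →hi
  mid=-2.00977 |R|=1.00982 →lo
  ...
  [-2.00008,-1.99992] ⇒ x*=-2.0000
Interval (-2.0000, 0).

z* = -2.0000.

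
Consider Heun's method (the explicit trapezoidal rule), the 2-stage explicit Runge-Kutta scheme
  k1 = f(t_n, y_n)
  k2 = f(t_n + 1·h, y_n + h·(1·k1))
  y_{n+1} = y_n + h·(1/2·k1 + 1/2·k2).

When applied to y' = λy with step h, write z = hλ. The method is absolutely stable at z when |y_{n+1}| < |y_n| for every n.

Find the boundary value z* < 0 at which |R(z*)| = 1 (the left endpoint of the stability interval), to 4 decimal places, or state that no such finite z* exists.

Test eqn y'=λy, z=hλ:
  order 2, 2-stage ⇒ R(z)=1+z+z^2/2
  (e.g. R(-1.18)=0.51620, |R|=0.51620)

Solve |R(x)|<1 on ℝ⁻.
x=-1.18: |R|=0.5162
|R(-2.1)|=1.1050 |R(-1.36)|=0.5648 |R(-0.77)|=0.5264
Bisect:
  x_lo=-2.4682 |R|=1.5778  x_hi=-0.2138 |R|=0.8091
  mid=-1.34099 |R|=0.55814 →hi
  mid=-1.90458 |R|=0.90913 →hi
  mid=-2.18638 |R|=1.20374 →lo
  mid=-2.04548 |R|=1.04651 →lo
  mid=-1.97503 |R|=0.97534 →hi
  mid=-2.01025 |R|=1.01031 →lo
  mid=-1.99264 |R|=0.99267 →hi
  mid=-2.00145 |R|=1.00145 →lo
  mid=-1.99704 |R|=0.99705 →hi
  mid=-1.99925 |R|=0.99925 →hi
  ...
  [-2.00007,-1.99993] ⇒ x*=-2.0000
Stable set (-2.0000, 0).

left endpoint -2.0000.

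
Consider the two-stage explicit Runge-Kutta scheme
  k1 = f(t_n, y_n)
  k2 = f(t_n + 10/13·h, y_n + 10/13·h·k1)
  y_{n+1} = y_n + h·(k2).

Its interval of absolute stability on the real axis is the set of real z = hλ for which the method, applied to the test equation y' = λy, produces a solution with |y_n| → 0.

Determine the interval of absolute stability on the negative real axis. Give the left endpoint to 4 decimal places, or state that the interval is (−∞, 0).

(-1.3000, 0).

On y'=λy, z=hλ:
  k1=λy_n ⇒ h·k1=z·y_n;  k2=λ(1+10/13z)y_n ⇒ h·k2=z(1+10/13z)y_n
  y_{n+1}/y_n = 1 + z(1+10/13z) = 1 + z + 10/13z²
  Hence R(z) = 1 + z + 10/13z².

Solve |R(x)|<1 on ℝ⁻.
x=-1.74: |R|=1.5889
R=1: x+10/13x²=0 ⇒ x=−13/10=-1.3000; min R=1−1/(4·10/13)=0.6750>−1
Confirm numerically:
  x=-1.046: |R|=0.79563 <1
  x=-0.732: |R|=0.68017 <1
  x=-0.639: |R|=0.67509 <1
  x=-1.852: |R|=1.78639 >1
  x=-1.443: |R|=1.15873 >1
Interval (-1.3000, 0).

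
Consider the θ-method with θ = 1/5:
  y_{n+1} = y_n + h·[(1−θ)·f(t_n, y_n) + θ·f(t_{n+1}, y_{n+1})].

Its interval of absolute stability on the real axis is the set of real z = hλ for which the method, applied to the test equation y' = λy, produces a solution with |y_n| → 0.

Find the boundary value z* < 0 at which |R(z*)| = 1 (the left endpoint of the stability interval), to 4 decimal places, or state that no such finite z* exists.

z* = -3.3333.

On y'=λy, z=hλ:
  y_{n+1} = y_n + z·[4/5·y_n + 1/5·y_{n+1}] ⇒ (1 − 1/5z)y_{n+1} = (1 + 4/5z)y_n
  ⇒ R(z) = (1 + 4/5z)/(1 − 1/5z).

Solve |R(x)|<1 on ℝ⁻.
x=-1.01: |R|=0.1597
R=−1: 1+4/5x = −1+1/5x ⇒ -3/5x=2 ⇒ x=2/(-3/5)=-3.3333
Confirm numerically:
  x=-2.167: |R|=0.51179 <1
  x=-1.841: |R|=0.34556 <1
  x=-1.367: |R|=0.07350 <1
  x=-3.856: |R|=1.17706 >1
  x=-3.797: |R|=1.15812 >1
  x=-3.379: |R|=1.01635 >1
Interval (-3.3333, 0).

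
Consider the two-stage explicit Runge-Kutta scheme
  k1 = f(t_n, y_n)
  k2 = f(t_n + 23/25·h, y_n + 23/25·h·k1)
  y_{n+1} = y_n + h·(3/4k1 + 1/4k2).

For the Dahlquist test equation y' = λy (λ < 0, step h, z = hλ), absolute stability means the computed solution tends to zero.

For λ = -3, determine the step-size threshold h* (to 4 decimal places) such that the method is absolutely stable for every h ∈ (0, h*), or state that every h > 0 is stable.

(-4.3478,0); λ=-3 ⇒ h* = (100/23)/3 = 1.4493.

On y'=λy, z=hλ:
  k1=λy_n ⇒ h·k1=z·y_n;  k2=λ(1+23/25z)y_n ⇒ h·k2=z(1+23/25z)y_n
  y_{n+1}/y_n = 1 + 3/4z + 1/4z(1+23/25z) = 1 + z + 23/100z²
  Hence R(z) = 1 + z + 23/100z².

Boundary: |R(x)|=1, x<0.
x=-0.95: |R|=0.2576
R=1: x+23/100x²=0 ⇒ x=−100/23=-4.3478; min R=1−1/(4·23/100)=-0.0870>−1
Confirm numerically:
  x=-2.448: |R|=0.06968 <1
  x=-2.406: |R|=0.07457 <1
  x=-2.277: |R|=0.08451 <1
  x=-4.535: |R|=1.19523 >1
  x=-4.455: |R|=1.10982 >1
  x=-4.405: |R|=1.05793 >1
Stable set (-4.3478, 0).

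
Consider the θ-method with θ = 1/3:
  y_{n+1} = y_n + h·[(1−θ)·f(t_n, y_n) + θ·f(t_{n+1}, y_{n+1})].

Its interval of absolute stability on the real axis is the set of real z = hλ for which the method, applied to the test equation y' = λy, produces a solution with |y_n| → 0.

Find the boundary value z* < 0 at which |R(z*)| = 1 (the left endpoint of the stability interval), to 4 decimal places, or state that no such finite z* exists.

Set f=λy, z=hλ:
  y_{n+1} = y_n + z·[2/3·y_n + 1/3·y_{n+1}] ⇒ (1 − 1/3z)y_{n+1} = (1 + 2/3z)y_n
  so R(z) = (1 + 2/3z)/(1 − 1/3z).

Solve |R(x)|<1 on ℝ⁻.
x=-0.86: |R|=0.3316
R=−1: 1+2/3x = −1+1/3x ⇒ -1/3x=2 ⇒ x=2/(-1/3)=-6.0000
Confirm numerically:
  x=-4.135: |R|=0.73861 <1
  x=-3.982: |R|=0.71097 <1
  x=-2.752: |R|=0.43533 <1
  x=-6.598: |R|=1.06230 >1
  x=-6.447: |R|=1.04732 >1
Interval (-6.0000, 0).

z* = -6.0000.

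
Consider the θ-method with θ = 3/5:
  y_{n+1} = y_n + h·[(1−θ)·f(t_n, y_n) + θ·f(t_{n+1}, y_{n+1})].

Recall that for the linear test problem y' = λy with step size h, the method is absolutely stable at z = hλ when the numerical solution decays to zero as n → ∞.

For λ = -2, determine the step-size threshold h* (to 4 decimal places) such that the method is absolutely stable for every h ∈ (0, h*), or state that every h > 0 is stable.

Test eqn y'=λy, z=hλ:
  y_{n+1} = y_n + z·[2/5·y_n + 3/5·y_{n+1}] ⇒ (1 − 3/5z)y_{n+1} = (1 + 2/5z)y_n
  ⇒ R(z) = (1 + 2/5z)/(1 − 3/5z).

Need |R(x)|<1, x<0.
x=-0.95: |R|=0.3949
x=-2: |R|=0.0909
x=-10: |R|=0.4286
x=-100: |R|=0.6393
θ=3/5≥1/2 ⇒ |1+2/5x|<|1−3/5x| ∀x<0 ⇒ stable on all of ℝ⁻.

interval (−∞, 0). Any h>0 works for λ=-2.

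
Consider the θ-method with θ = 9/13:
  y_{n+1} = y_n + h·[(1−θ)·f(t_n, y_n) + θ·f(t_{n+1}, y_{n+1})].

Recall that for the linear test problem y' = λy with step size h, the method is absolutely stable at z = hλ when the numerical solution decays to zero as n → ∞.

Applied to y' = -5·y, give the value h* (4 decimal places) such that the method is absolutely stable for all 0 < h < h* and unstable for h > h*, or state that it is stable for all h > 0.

Set f=λy, z=hλ:
  y_{n+1} = y_n + z·[4/13·y_n + 9/13·y_{n+1}] ⇒ (1 − 9/13z)y_{n+1} = (1 + 4/13z)y_n
  ⇒ R(z) = (1 + 4/13z)/(1 − 9/13z).

Find x<0 with |R(x)|<1.
x=-1.64: |R|=0.2320
x=-2: |R|=0.1613
x=-10: |R|=0.2621
x=-100: |R|=0.4239
θ=9/13≥1/2 ⇒ |1+4/13x|<|1−9/13x| ∀x<0 ⇒ stable on all of ℝ⁻.

interval (−∞, 0). Any h>0 works for λ=-5.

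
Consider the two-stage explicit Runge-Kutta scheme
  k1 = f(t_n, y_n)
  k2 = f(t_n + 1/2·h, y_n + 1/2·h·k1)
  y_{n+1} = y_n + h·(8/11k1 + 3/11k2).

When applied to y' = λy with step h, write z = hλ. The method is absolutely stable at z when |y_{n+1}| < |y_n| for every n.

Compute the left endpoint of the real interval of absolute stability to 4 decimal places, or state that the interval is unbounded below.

On y'=λy, z=hλ:
  k1=λy_n ⇒ h·k1=z·y_n;  k2=λ(1+1/2z)y_n ⇒ h·k2=z(1+1/2z)y_n
  y_{n+1}/y_n = 1 + 8/11z + 3/11z(1+1/2z) = 1 + z + 3/22z²
  Hence R(z) = 1 + z + 3/22z².

Boundary: |R(x)|=1, x<0.
x=-1.24: |R|=0.0303
R=1: x+3/22x²=0 ⇒ x=−22/3=-7.3333; min R=1−1/(4·3/22)=-0.8333>−1
Confirm numerically:
  x=-6.660: |R|=0.38849 <1
  x=-5.743: |R|=0.24545 <1
  x=-4.817: |R|=0.65289 <1
  x=-4.056: |R|=0.81266 <1
  x=-7.892: |R|=1.60123 >1
  x=-7.823: |R|=1.52236 >1
  x=-7.733: |R|=1.42145 >1
Interval (-7.3333, 0).

left endpoint -7.3333.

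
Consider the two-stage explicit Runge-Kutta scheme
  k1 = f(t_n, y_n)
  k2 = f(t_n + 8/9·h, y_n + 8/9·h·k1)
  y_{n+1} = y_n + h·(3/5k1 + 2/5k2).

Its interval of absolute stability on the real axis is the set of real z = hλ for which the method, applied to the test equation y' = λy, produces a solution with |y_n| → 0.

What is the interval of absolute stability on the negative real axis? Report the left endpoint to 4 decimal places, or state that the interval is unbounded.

Set f=λy, z=hλ:
  k1=λy_n ⇒ h·k1=z·y_n;  k2=λ(1+8/9z)y_n ⇒ h·k2=z(1+8/9z)y_n
  y_{n+1}/y_n = 1 + 3/5z + 2/5z(1+8/9z) = 1 + z + 16/45z²
  R(z) = 1 + z + 16/45z².

Need |R(x)|<1, x<0.
x=-1.74: |R|=0.3365
R=1: x+16/45x²=0 ⇒ x=−45/16=-2.8125; min R=1−1/(4·16/45)=0.2969>−1
Confirm numerically:
  x=-2.331: |R|=0.60093 <1
  x=-2.004: |R|=0.42392 <1
  x=-1.827: |R|=0.35982 <1
  x=-1.141: |R|=0.32189 <1
  x=-3.239: |R|=1.49118 >1
  x=-2.959: |R|=1.15413 >1
  x=-2.879: |R|=1.06807 >1
Interval (-2.8125, 0).

z∈(-2.8125,0).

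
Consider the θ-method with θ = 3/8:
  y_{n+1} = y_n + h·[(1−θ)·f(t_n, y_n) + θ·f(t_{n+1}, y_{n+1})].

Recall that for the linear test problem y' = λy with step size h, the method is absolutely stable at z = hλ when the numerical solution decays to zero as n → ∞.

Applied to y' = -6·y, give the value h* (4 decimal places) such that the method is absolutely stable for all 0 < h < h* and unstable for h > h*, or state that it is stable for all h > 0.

On y'=λy, z=hλ:
  y_{n+1} = y_n + z·[5/8·y_n + 3/8·y_{n+1}] ⇒ (1 − 3/8z)y_{n+1} = (1 + 5/8z)y_n
  R(z) = (1 + 5/8z)/(1 − 3/8z).

Find x<0 with |R(x)|<1.
x=-0.97: |R|=0.2887
R=−1: 1+5/8x = −1+3/8x ⇒ -1/4x=2 ⇒ x=2/(-1/4)=-8.0000
Confirm numerically:
  x=-5.761: |R|=0.82288 <1
  x=-4.994: |R|=0.73840 <1
  x=-4.888: |R|=0.72538 <1
  x=-4.659: |R|=0.69595 <1
  x=-8.510: |R|=1.03042 >1
  x=-8.114: |R|=1.00705 >1
  x=-8.054: |R|=1.00336 >1
So |R|<1 on (-8.0000, 0).

(-8.0000,0); λ=-6 ⇒ h* = (8)/6 = 1.3333.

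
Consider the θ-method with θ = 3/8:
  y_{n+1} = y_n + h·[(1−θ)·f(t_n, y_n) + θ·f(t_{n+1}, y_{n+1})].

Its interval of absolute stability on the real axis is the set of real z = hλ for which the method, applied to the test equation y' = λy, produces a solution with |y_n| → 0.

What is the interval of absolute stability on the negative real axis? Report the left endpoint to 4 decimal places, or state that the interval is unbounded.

Test eqn y'=λy, z=hλ:
  y_{n+1} = y_n + z·[5/8·y_n + 3/8·y_{n+1}] ⇒ (1 − 3/8z)y_{n+1} = (1 + 5/8z)y_n
  Hence R(z) = (1 + 5/8z)/(1 − 3/8z).

Need |R(x)|<1, x<0.
x=-0.62: |R|=0.4970
R=−1: 1+5/8x = −1+3/8x ⇒ -1/4x=2 ⇒ x=2/(-1/4)=-8.0000
Confirm numerically:
  x=-6.955: |R|=0.92759 <1
  x=-4.019: |R|=0.60303 <1
  x=-3.389: |R|=0.49238 <1
  x=-8.370: |R|=1.02235 >1
  x=-8.357: |R|=1.02159 >1
  x=-8.338: |R|=1.02048 >1
Stable set (-8.0000, 0).

z∈(-8.0000,0).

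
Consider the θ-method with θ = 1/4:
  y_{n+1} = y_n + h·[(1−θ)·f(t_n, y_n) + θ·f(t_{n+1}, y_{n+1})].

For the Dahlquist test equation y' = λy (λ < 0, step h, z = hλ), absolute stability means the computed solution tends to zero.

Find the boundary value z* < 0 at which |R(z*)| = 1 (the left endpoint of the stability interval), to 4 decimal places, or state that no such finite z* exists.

Set f=λy, z=hλ:
  y_{n+1} = y_n + z·[3/4·y_n + 1/4·y_{n+1}] ⇒ (1 − 1/4z)y_{n+1} = (1 + 3/4z)y_n
  Hence R(z) = (1 + 3/4z)/(1 − 1/4z).

Solve |R(x)|<1 on ℝ⁻.
x=-0.38: |R|=0.6530
R=−1: 1+3/4x = −1+1/4x ⇒ -1/2x=2 ⇒ x=2/(-1/2)=-4.0000
Confirm numerically:
  x=-3.958: |R|=0.98944 <1
  x=-2.696: |R|=0.61051 <1
  x=-2.224: |R|=0.42931 <1
  x=-4.431: |R|=1.10224 >1
  x=-4.324: |R|=1.07785 >1
  x=-4.059: |R|=1.01464 >1
So |R|<1 on (-4.0000, 0).

z* = -4.0000.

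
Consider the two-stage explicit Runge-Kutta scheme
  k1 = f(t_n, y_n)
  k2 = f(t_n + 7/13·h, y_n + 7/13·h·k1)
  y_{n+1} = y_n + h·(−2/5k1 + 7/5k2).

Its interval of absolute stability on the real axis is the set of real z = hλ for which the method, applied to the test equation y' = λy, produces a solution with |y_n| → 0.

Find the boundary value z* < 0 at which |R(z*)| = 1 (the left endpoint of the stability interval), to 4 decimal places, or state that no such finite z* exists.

left endpoint -1.3265.

Test eqn y'=λy, z=hλ:
  k1=λy_n ⇒ h·k1=z·y_n;  k2=λ(1+7/13z)y_n ⇒ h·k2=z(1+7/13z)y_n
  y_{n+1}/y_n = 1 − 2/5z + 7/5z(1+7/13z) = 1 + z + 49/65z²
  ⇒ R(z) = 1 + z + 49/65z².

Find x<0 with |R(x)|<1.
x=-1.43: |R|=1.1115
R=1: x+49/65x²=0 ⇒ x=−65/49=-1.3265; min R=1−1/(4·49/65)=0.6684>−1
Confirm numerically:
  x=-1.044: |R|=0.77764 <1
  x=-0.908: |R|=0.71352 <1
  x=-0.813: |R|=0.68527 <1
  x=-0.787: |R|=0.67991 <1
  x=-1.803: |R|=1.64761 >1
  x=-1.517: |R|=1.21782 >1
Interval (-1.3265, 0).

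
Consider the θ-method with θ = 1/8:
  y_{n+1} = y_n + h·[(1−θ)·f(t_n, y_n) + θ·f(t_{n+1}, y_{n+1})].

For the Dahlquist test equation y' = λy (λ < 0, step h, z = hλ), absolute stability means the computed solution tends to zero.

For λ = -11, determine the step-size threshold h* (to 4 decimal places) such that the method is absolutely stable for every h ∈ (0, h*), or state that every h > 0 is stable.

(-2.6667,0); λ=-11 ⇒ h* = (8/3)/11 = 0.2424.

On y'=λy, z=hλ:
  y_{n+1} = y_n + z·[7/8·y_n + 1/8·y_{n+1}] ⇒ (1 − 1/8z)y_{n+1} = (1 + 7/8z)y_n
  R(z) = (1 + 7/8z)/(1 − 1/8z).

Solve |R(x)|<1 on ℝ⁻.
x=-1.3: |R|=0.1183
R=−1: 1+7/8x = −1+1/8x ⇒ -3/4x=2 ⇒ x=2/(-3/4)=-2.6667
Confirm numerically:
  x=-1.747: |R|=0.43388 <1
  x=-1.510: |R|=0.27024 <1
  x=-1.297: |R|=0.11606 <1
  x=-3.254: |R|=1.31313 >1
  x=-2.966: |R|=1.16378 >1
  x=-2.688: |R|=1.01198 >1
So |R|<1 on (-2.6667, 0).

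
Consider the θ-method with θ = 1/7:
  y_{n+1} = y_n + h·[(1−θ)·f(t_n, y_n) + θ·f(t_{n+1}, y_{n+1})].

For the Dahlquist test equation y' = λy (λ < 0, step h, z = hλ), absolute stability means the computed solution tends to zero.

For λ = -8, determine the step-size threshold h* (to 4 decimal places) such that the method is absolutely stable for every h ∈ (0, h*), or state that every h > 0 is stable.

Test eqn y'=λy, z=hλ:
  y_{n+1} = y_n + z·[6/7·y_n + 1/7·y_{n+1}] ⇒ (1 − 1/7z)y_{n+1} = (1 + 6/7z)y_n
  ⇒ R(z) = (1 + 6/7z)/(1 − 1/7z).

Solve |R(x)|<1 on ℝ⁻.
x=-1.23: |R|=0.0462
R=−1: 1+6/7x = −1+1/7x ⇒ -5/7x=2 ⇒ x=2/(-5/7)=-2.8000
Confirm numerically:
  x=-1.676: |R|=0.35224 <1
  x=-1.402: |R|=0.16806 <1
  x=-1.341: |R|=0.12540 <1
  x=-1.241: |R|=0.05412 <1
  x=-3.097: |R|=1.14707 >1
  x=-2.949: |R|=1.07488 >1
Stable set (-2.8000, 0).

(-2.8000,0); λ=-8 ⇒ h* = (14/5)/8 = 0.3500.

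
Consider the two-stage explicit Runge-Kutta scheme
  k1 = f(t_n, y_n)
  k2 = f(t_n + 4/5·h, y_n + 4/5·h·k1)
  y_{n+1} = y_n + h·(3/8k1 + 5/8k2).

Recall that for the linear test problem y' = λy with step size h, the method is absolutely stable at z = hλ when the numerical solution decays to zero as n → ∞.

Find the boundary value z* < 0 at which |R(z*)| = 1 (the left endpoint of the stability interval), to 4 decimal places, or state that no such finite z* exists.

With y'=λy (z=hλ):
  k1=λy_n ⇒ h·k1=z·y_n;  k2=λ(1+4/5z)y_n ⇒ h·k2=z(1+4/5z)y_n
  y_{n+1}/y_n = 1 + 3/8z + 5/8z(1+4/5z) = 1 + z + 1/2z²
  so R(z) = 1 + z + 1/2z².

Boundary: |R(x)|=1, x<0.
x=-0.52: |R|=0.6152
R=1: x+1/2x²=0 ⇒ x=−2=-2.0000; min R=1−1/(4·1/2)=0.5000>−1
Confirm numerically:
  x=-1.593: |R|=0.67582 <1
  x=-1.331: |R|=0.55478 <1
  x=-1.242: |R|=0.52928 <1
  x=-1.130: |R|=0.50845 <1
  x=-2.518: |R|=1.65216 >1
  x=-2.252: |R|=1.28375 >1
So |R|<1 on (-2.0000, 0).

left endpoint -2.0000.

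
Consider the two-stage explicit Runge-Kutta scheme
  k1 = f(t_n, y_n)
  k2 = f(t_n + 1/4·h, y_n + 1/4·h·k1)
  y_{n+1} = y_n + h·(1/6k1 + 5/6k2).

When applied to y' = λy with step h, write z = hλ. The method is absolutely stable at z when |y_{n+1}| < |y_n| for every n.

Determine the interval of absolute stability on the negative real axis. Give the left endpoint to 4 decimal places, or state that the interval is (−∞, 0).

z∈(-4.8000,0).

With y'=λy (z=hλ):
  k1=λy_n ⇒ h·k1=z·y_n;  k2=λ(1+1/4z)y_n ⇒ h·k2=z(1+1/4z)y_n
  y_{n+1}/y_n = 1 + 1/6z + 5/6z(1+1/4z) = 1 + z + 5/24z²
  Hence R(z) = 1 + z + 5/24z².

Find x<0 with |R(x)|<1.
x=-0.67: |R|=0.4235
R=1: x+5/24x²=0 ⇒ x=−24/5=-4.8000; min R=1−1/(4·5/24)=-0.2000>−1
Confirm numerically:
  x=-4.276: |R|=0.53320 <1
  x=-3.644: |R|=0.12240 <1
  x=-2.830: |R|=0.16148 <1
  x=-4.974: |R|=1.18031 >1
  x=-4.866: |R|=1.06691 >1
  x=-4.848: |R|=1.04848 >1
So |R|<1 on (-4.8000, 0).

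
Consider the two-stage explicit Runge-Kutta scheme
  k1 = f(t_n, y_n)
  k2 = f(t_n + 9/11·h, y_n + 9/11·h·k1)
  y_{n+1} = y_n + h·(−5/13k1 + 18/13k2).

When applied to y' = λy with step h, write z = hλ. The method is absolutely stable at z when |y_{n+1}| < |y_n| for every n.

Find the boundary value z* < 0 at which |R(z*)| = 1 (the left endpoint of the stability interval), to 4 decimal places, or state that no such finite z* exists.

left endpoint -0.8827.

With y'=λy (z=hλ):
  k1=λy_n ⇒ h·k1=z·y_n;  k2=λ(1+9/11z)y_n ⇒ h·k2=z(1+9/11z)y_n
  y_{n+1}/y_n = 1 − 5/13z + 18/13z(1+9/11z) = 1 + z + 162/143z²
  so R(z) = 1 + z + 162/143z².

Solve |R(x)|<1 on ℝ⁻.
x=-0.95: |R|=1.0724
R=1: x+162/143x²=0 ⇒ x=−143/162=-0.8827; min R=1−1/(4·162/143)=0.7793>−1
Confirm numerically:
  x=-0.829: |R|=0.94955 <1
  x=-0.793: |R|=0.91940 <1
  x=-0.573: |R|=0.79895 <1
  x=-0.508: |R|=0.78435 <1
  x=-1.437: |R|=1.90234 >1
  x=-1.249: |R|=1.51827 >1
Interval (-0.8827, 0).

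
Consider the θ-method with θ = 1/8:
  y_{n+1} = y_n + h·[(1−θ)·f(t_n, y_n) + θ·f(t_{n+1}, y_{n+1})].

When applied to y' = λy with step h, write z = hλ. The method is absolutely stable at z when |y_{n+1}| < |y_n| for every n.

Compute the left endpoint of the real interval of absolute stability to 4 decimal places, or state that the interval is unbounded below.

With y'=λy (z=hλ):
  y_{n+1} = y_n + z·[7/8·y_n + 1/8·y_{n+1}] ⇒ (1 − 1/8z)y_{n+1} = (1 + 7/8z)y_n
  Hence R(z) = (1 + 7/8z)/(1 − 1/8z).

Boundary: |R(x)|=1, x<0.
x=-0.54: |R|=0.4941
R=−1: 1+7/8x = −1+1/8x ⇒ -3/4x=2 ⇒ x=2/(-3/4)=-2.6667
Confirm numerically:
  x=-2.313: |R|=0.79424 <1
  x=-2.131: |R|=0.68276 <1
  x=-1.743: |R|=0.43118 <1
  x=-1.199: |R|=0.04272 <1
  x=-3.063: |R|=1.21495 >1
  x=-2.955: |R|=1.15792 >1
  x=-2.768: |R|=1.05646 >1
Stable set (-2.6667, 0).

left endpoint -2.6667.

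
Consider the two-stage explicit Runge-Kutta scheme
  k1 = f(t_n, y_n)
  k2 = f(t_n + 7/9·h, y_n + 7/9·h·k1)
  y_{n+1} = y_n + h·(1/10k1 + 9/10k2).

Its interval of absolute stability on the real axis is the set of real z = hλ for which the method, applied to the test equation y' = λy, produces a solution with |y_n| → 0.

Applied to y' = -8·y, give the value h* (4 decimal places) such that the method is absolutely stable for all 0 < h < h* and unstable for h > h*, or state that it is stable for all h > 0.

(-1.4286,0); λ=-8 ⇒ h* = (10/7)/8 = 0.1786.

With y'=λy (z=hλ):
  k1=λy_n ⇒ h·k1=z·y_n;  k2=λ(1+7/9z)y_n ⇒ h·k2=z(1+7/9z)y_n
  y_{n+1}/y_n = 1 + 1/10z + 9/10z(1+7/9z) = 1 + z + 7/10z²
  Hence R(z) = 1 + z + 7/10z².

Find x<0 with |R(x)|<1.
x=-0.8: |R|=0.6480
R=1: x+7/10x²=0 ⇒ x=−10/7=-1.4286; min R=1−1/(4·7/10)=0.6429>−1
Confirm numerically:
  x=-0.944: |R|=0.67980 <1
  x=-0.743: |R|=0.64343 <1
  x=-0.687: |R|=0.64338 <1
  x=-1.568: |R|=1.15304 >1
  x=-1.504: |R|=1.07941 >1
Stable set (-1.4286, 0).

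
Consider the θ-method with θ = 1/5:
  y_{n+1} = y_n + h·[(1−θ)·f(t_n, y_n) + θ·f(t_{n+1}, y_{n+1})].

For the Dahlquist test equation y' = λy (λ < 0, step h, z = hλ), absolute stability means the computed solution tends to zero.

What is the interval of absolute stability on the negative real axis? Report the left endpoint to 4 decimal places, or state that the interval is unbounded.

z∈(-3.3333,0).

On y'=λy, z=hλ:
  y_{n+1} = y_n + z·[4/5·y_n + 1/5·y_{n+1}] ⇒ (1 − 1/5z)y_{n+1} = (1 + 4/5z)y_n
  R(z) = (1 + 4/5z)/(1 − 1/5z).

Boundary: |R(x)|=1, x<0.
x=-0.43: |R|=0.6041
R=−1: 1+4/5x = −1+1/5x ⇒ -3/5x=2 ⇒ x=2/(-3/5)=-3.3333
Confirm numerically:
  x=-3.088: |R|=0.90900 <1
  x=-2.748: |R|=0.77336 <1
  x=-2.144: |R|=0.50056 <1
  x=-1.672: |R|=0.25300 <1
  x=-3.727: |R|=1.13533 >1
  x=-3.513: |R|=1.06331 >1
  x=-3.500: |R|=1.05882 >1
Interval (-3.3333, 0).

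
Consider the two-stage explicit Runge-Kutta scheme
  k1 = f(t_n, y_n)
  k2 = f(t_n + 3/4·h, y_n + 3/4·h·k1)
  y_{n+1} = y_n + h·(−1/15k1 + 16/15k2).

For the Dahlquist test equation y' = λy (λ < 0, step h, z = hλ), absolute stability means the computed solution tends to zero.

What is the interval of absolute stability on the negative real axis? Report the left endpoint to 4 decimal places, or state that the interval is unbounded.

Set f=λy, z=hλ:
  k1=λy_n ⇒ h·k1=z·y_n;  k2=λ(1+3/4z)y_n ⇒ h·k2=z(1+3/4z)y_n
  y_{n+1}/y_n = 1 − 1/15z + 16/15z(1+3/4z) = 1 + z + 4/5z²
  R(z) = 1 + z + 4/5z².

Boundary: |R(x)|=1, x<0.
x=-0.59: |R|=0.6885
R=1: x+4/5x²=0 ⇒ x=−5/4=-1.2500; min R=1−1/(4·4/5)=0.6875>−1
Confirm numerically:
  x=-1.212: |R|=0.96316 <1
  x=-1.059: |R|=0.83818 <1
  x=-0.672: |R|=0.68927 <1
  x=-1.453: |R|=1.23597 >1
  x=-1.434: |R|=1.21108 >1
  x=-1.295: |R|=1.04662 >1
Stable set (-1.2500, 0).

z∈(-1.2500,0).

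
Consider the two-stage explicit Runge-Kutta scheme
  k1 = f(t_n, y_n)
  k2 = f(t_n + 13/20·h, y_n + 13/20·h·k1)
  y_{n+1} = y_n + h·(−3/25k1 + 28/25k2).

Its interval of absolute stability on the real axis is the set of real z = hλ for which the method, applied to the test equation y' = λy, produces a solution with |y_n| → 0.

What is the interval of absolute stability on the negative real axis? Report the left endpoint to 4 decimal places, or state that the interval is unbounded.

Set f=λy, z=hλ:
  k1=λy_n ⇒ h·k1=z·y_n;  k2=λ(1+13/20z)y_n ⇒ h·k2=z(1+13/20z)y_n
  y_{n+1}/y_n = 1 − 3/25z + 28/25z(1+13/20z) = 1 + z + 91/125z²
  Hence R(z) = 1 + z + 91/125z².

Need |R(x)|<1, x<0.
x=-0.94: |R|=0.7033
R=1: x+91/125x²=0 ⇒ x=−125/91=-1.3736; min R=1−1/(4·91/125)=0.6566>−1
Confirm numerically:
  x=-1.322: |R|=0.95031 <1
  x=-0.804: |R|=0.66659 <1
  x=-0.724: |R|=0.65760 <1
  x=-0.680: |R|=0.65663 <1
  x=-1.698: |R|=1.40097 >1
  x=-1.642: |R|=1.32081 >1
  x=-1.415: |R|=1.04262 >1
So |R|<1 on (-1.3736, 0).

(-1.3736, 0).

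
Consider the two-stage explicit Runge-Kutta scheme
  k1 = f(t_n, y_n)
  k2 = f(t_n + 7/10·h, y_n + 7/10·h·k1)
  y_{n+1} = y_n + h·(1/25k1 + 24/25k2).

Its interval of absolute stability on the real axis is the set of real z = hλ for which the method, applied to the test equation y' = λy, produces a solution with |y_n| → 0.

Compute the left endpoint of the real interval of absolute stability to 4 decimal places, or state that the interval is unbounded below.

Set f=λy, z=hλ:
  k1=λy_n ⇒ h·k1=z·y_n;  k2=λ(1+7/10z)y_n ⇒ h·k2=z(1+7/10z)y_n
  y_{n+1}/y_n = 1 + 1/25z + 24/25z(1+7/10z) = 1 + z + 84/125z²
  Hence R(z) = 1 + z + 84/125z².

Boundary: |R(x)|=1, x<0.
x=-0.42: |R|=0.6985
R=1: x+84/125x²=0 ⇒ x=−125/84=-1.4881; min R=1−1/(4·84/125)=0.6280>−1
Confirm numerically:
  x=-1.325: |R|=0.85478 <1
  x=-0.667: |R|=0.63197 <1
  x=-0.605: |R|=0.64097 <1
  x=-1.982: |R|=1.65783 >1
  x=-1.875: |R|=1.48750 >1
  x=-1.572: |R|=1.08864 >1
So |R|<1 on (-1.4881, 0).

left endpoint -1.4881.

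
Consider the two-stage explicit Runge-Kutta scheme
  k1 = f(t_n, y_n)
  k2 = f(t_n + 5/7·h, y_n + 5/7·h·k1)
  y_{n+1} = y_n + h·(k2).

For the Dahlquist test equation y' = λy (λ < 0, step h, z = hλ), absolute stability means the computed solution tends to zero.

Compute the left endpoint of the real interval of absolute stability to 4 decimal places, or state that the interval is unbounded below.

Test eqn y'=λy, z=hλ:
  k1=λy_n ⇒ h·k1=z·y_n;  k2=λ(1+5/7z)y_n ⇒ h·k2=z(1+5/7z)y_n
  y_{n+1}/y_n = 1 + z(1+5/7z) = 1 + z + 5/7z²
  Hence R(z) = 1 + z + 5/7z².

Find x<0 with |R(x)|<1.
x=-1.29: |R|=0.8986
R=1: x+5/7x²=0 ⇒ x=−7/5=-1.4000; min R=1−1/(4·5/7)=0.6500>−1
Confirm numerically:
  x=-1.028: |R|=0.72685 <1
  x=-0.892: |R|=0.67633 <1
  x=-0.758: |R|=0.65240 <1
  x=-1.938: |R|=1.74475 >1
  x=-1.664: |R|=1.31378 >1
Stable set (-1.4000, 0).

z* = -1.4000.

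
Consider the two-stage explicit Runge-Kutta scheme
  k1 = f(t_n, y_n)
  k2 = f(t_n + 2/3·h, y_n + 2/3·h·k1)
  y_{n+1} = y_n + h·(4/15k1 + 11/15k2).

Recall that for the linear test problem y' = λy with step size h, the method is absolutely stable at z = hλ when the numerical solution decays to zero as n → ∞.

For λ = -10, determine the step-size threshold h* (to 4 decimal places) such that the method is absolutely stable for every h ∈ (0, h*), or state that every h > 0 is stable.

(-2.0455,0); λ=-10 ⇒ h* = (45/22)/10 = 0.2045.

With y'=λy (z=hλ):
  k1=λy_n ⇒ h·k1=z·y_n;  k2=λ(1+2/3z)y_n ⇒ h·k2=z(1+2/3z)y_n
  y_{n+1}/y_n = 1 + 4/15z + 11/15z(1+2/3z) = 1 + z + 22/45z²
  R(z) = 1 + z + 22/45z².

Need |R(x)|<1, x<0.
x=-1.66: |R|=0.6872
R=1: x+22/45x²=0 ⇒ x=−45/22=-2.0455; min R=1−1/(4·22/45)=0.4886>−1
Confirm numerically:
  x=-1.666: |R|=0.69094 <1
  x=-1.337: |R|=0.53692 <1
  x=-1.300: |R|=0.52622 <1
  x=-0.918: |R|=0.49400 <1
  x=-2.524: |R|=1.59050 >1
  x=-2.330: |R|=1.32413 >1
  x=-2.256: |R|=1.23222 >1
So |R|<1 on (-2.0455, 0).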